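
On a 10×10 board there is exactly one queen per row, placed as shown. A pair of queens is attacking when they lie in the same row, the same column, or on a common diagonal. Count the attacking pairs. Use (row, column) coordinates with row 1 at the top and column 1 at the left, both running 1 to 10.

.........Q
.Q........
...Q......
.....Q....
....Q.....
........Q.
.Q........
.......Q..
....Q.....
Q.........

7

Same column: (2,2)–(7,2) (column 2); (5,5)–(9,5) (column 5).
Same diagonal: (1,10)–(10,1) (|1−10| = |10−1| = 9); (2,2)–(5,5) (|2−5| = |2−5| = 3); (2,2)–(8,8) (|2−8| = |2−8| = 6); (4,6)–(5,5) (|4−5| = |6−5| = 1); (5,5)–(8,8) (|5−8| = |5−8| = 3).
Total attacking pairs: 7.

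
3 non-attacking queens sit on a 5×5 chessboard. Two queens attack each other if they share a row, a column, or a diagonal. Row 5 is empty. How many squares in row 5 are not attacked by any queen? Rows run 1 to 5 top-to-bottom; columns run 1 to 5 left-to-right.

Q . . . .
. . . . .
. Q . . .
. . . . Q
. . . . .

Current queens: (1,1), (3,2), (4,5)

1

(1,1) attacks row 5 at column 1 and diagonals 5.
(3,2) attacks row 5 at column 2 and diagonals 4.
(4,5) attacks row 5 at column 5 and diagonals 4.
Attacked columns: {1, 2, 4, 5}. Safe: {3}.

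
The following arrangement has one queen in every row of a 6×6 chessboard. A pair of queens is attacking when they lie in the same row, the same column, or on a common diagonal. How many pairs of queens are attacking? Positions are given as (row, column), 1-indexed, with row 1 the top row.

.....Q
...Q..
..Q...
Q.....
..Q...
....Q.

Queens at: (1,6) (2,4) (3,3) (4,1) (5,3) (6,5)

2

Same column: (3,3)–(5,3) (column 3).
Same diagonal: (2,4)–(3,3) (|2−3| = |4−3| = 1).
Total attacking pairs: 2.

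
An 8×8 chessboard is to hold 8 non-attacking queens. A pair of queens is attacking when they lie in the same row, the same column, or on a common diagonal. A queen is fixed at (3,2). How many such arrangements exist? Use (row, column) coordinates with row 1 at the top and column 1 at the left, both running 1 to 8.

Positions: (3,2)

14

Branch on row 1: col 1 → 0; col 3 → 7; col 5 → 3; col 6 → 2; col 7 → 2; col 8 → 0.
Sum: 0 + 7 + 3 + 2 + 2 + 0 = 14.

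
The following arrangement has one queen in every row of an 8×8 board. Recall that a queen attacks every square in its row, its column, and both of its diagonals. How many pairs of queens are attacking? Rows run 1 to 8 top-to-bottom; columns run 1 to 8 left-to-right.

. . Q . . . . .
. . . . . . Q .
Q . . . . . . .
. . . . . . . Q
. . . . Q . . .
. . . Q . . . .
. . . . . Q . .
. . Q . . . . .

Same column: (1,3)–(8,3) (column 3).
Same diagonal: (1,3)–(3,1) (|1−3| = |3−1| = 2); (3,1)–(6,4) (|3−6| = |1−4| = 3); (5,5)–(6,4) (|5−6| = |5−4| = 1).
Total attacking pairs: 4.

4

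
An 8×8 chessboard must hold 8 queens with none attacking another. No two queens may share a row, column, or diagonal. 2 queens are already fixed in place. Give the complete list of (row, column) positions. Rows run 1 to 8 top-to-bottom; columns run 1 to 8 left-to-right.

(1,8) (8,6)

Row 2: attacked by (1,8)→{7,8}; (8,6)→{6}. Safe: 1, 2, 3, 4, 5. Place at column 2.
Row 3: attacked by (1,8)→{6,8}; (2,2)→{1,2,3}; (8,6)→{1,6}. Safe: 4, 5, 7. Place at column 4.
Row 4: attacked by (1,8)→{5,8}; (2,2)→{2,4}; (3,4)→{3,4,5}; (8,6)→{2,6}. Safe: 1, 7. Place at column 1.
Row 5: attacked by (1,8)→{4,8}; (2,2)→{2,5}; (3,4)→{2,4,6}; (4,1)→{1,2}; (8,6)→{3,6}. Safe: 7. Place at column 7.
Row 6: attacked by (1,8)→{3,8}; (2,2)→{2,6}; (3,4)→{1,4,7}; (4,1)→{1,3}; (5,7)→{6,7,8}; (8,6)→{4,6,8}. Safe: 5. Place at column 5.
Row 7: attacked by (1,8)→{2,8}; (2,2)→{2,7}; (3,4)→{4,8}; (4,1)→{1,4}; (5,7)→{5,7}; (6,5)→{4,5,6}; (8,6)→{5,6,7}. Safe: 3. Place at column 3.
Columns [8, 2, 4, 1, 7, 5, 3, 6], r−c [-7, 0, -1, 3, -2, 1, 4, 2], r+c [9, 4, 7, 5, 12, 11, 10, 14] are all distinct, so no two queens attack.

(1,8) (2,2) (3,4) (4,1) (5,7) (6,5) (7,3) (8,6)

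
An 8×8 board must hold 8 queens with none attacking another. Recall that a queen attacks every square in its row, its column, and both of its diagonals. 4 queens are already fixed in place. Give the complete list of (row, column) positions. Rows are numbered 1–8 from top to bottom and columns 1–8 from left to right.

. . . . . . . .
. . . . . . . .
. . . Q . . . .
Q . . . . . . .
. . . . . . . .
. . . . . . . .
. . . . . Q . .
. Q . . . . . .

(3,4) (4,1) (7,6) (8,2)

Row 1: attacked by (3,4)→{2,4,6}; (4,1)→{1,4}; (7,6)→{6}; (8,2)→{2}. Safe: 3, 5, 7, 8. Place at column 5.
Row 2: attacked by (1,5)→{4,5,6}; (3,4)→{3,4,5}; (4,1)→{1,3}; (7,6)→{1,6}; (8,2)→{2,8}. Safe: 7. Place at column 7.
Row 5: attacked by (1,5)→{1,5}; (2,7)→{4,7}; (3,4)→{2,4,6}; (4,1)→{1,2}; (7,6)→{4,6,8}; (8,2)→{2,5}. Safe: 3. Place at column 3.
Row 6: attacked by (1,5)→{5}; (2,7)→{3,7}; (3,4)→{1,4,7}; (4,1)→{1,3}; (5,3)→{2,3,4}; (7,6)→{5,6,7}; (8,2)→{2,4}. Safe: 8. Place at column 8.
Columns [5, 7, 4, 1, 3, 8, 6, 2], r−c [-4, -5, -1, 3, 2, -2, 1, 6], r+c [6, 9, 7, 5, 8, 14, 13, 10] are all distinct, so no two queens attack.

(1,5) (2,7) (3,4) (4,1) (5,3) (6,8) (7,6) (8,2)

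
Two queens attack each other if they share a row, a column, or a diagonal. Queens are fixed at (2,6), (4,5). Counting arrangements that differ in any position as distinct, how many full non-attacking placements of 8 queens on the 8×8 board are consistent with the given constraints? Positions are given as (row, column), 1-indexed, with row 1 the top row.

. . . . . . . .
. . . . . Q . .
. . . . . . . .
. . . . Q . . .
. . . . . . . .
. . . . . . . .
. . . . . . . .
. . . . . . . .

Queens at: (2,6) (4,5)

2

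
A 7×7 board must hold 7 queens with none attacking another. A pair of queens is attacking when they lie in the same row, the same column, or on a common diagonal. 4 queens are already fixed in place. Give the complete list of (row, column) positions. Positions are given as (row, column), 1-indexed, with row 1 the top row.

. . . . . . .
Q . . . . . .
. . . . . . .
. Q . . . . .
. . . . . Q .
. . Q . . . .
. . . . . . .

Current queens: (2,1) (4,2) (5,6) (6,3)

(1,4) (2,1) (3,5) (4,2) (5,6) (6,3) (7,7)

Row 1: attacked by (2,1)→{1,2}; (4,2)→{2,5}; (5,6)→{2,6}; (6,3)→{3}. Safe: 4, 7. Place at column 4.
Row 3: attacked by (1,4)→{2,4,6}; (2,1)→{1,2}; (4,2)→{1,2,3}; (5,6)→{4,6}; (6,3)→{3,6}. Safe: 5, 7. Place at column 5.
Row 7: attacked by (1,4)→{4}; (2,1)→{1,6}; (3,5)→{1,5}; (4,2)→{2,5}; (5,6)→{4,6}; (6,3)→{2,3,4}. Safe: 7. Place at column 7.
Columns [4, 1, 5, 2, 6, 3, 7], r−c [-3, 1, -2, 2, -1, 3, 0], r+c [5, 3, 8, 6, 11, 9, 14] are all distinct, so no two queens attack.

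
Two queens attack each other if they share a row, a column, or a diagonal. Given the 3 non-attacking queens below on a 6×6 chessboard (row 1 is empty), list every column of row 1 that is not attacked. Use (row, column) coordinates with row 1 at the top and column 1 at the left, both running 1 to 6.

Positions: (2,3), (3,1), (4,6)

columns 5

(2,3) attacks row 1 at column 3 and diagonals 2, 4.
(3,1) attacks row 1 at column 1 and diagonals 3.
(4,6) attacks row 1 at column 6 and diagonals 3.
Attacked columns: {1, 2, 3, 4, 6}. Safe: {5}.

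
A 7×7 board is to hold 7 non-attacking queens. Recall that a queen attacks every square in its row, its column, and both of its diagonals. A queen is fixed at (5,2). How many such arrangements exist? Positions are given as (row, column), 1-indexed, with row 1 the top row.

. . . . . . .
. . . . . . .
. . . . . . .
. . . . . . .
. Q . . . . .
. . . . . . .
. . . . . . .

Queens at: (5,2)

6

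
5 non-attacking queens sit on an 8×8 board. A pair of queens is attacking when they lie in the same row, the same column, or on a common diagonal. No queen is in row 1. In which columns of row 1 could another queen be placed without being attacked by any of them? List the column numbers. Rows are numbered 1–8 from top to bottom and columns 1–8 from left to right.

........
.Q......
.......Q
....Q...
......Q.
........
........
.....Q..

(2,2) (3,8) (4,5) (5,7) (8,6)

(2,2) attacks row 1 at column 2 and diagonals 1, 3.
(3,8) attacks row 1 at column 8 and diagonals 6.
(4,5) attacks row 1 at column 5 and diagonals 2, 8.
(5,7) attacks row 1 at column 7 and diagonals 3.
(8,6) attacks row 1 at column 6.
Attacked columns: {1, 2, 3, 5, 6, 7, 8}. Safe: {4}.

columns 4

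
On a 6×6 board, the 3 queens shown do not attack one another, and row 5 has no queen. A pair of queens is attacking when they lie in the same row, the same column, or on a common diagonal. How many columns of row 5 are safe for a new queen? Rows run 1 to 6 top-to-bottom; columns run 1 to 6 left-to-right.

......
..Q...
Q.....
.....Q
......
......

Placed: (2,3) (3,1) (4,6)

(2,3) attacks row 5 at column 3 and diagonals 6.
(3,1) attacks row 5 at column 1 and diagonals 3.
(4,6) attacks row 5 at column 6 and diagonals 5.
Attacked columns: {1, 3, 5, 6}. Safe: {2, 4}.

2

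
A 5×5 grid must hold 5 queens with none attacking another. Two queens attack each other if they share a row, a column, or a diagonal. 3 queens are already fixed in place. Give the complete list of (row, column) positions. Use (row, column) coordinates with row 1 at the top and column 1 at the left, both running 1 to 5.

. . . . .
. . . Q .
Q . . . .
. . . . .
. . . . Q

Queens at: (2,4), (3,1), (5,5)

(1,2) (2,4) (3,1) (4,3) (5,5)

Row 1: attacked by (2,4)→{3,4,5}; (3,1)→{1,3}; (5,5)→{1,5}. Safe: 2. Place at column 2.
Row 4: attacked by (1,2)→{2,5}; (2,4)→{2,4}; (3,1)→{1,2}; (5,5)→{4,5}. Safe: 3. Place at column 3.
Columns [2, 4, 1, 3, 5], r−c [-1, -2, 2, 1, 0], r+c [3, 6, 4, 7, 10] are all distinct, so no two queens attack.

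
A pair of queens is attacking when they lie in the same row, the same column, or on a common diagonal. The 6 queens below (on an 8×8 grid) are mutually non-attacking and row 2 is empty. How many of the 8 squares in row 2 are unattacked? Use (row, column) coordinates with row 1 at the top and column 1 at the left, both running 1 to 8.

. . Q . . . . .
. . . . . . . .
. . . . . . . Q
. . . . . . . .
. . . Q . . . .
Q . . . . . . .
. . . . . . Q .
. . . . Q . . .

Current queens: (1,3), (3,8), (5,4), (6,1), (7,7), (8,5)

(1,3) attacks row 2 at column 3 and diagonals 2, 4.
(3,8) attacks row 2 at column 8 and diagonals 7.
(5,4) attacks row 2 at column 4 and diagonals 1, 7.
(6,1) attacks row 2 at column 1 and diagonals 5.
(7,7) attacks row 2 at column 7 and diagonals 2.
(8,5) attacks row 2 at column 5.
Attacked columns: {1, 2, 3, 4, 5, 7, 8}. Safe: {6}.

1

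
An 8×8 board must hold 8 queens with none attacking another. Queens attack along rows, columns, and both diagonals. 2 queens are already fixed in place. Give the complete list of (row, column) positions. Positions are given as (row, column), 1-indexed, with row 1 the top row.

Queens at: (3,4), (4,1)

Row 1: attacked by (3,4)→{2,4,6}; (4,1)→{1,4}. Safe: 3, 5, 7, 8. Place at column 8.
Row 2: attacked by (1,8)→{7,8}; (3,4)→{3,4,5}; (4,1)→{1,3}. Safe: 2, 6. Place at column 2.
Row 5: attacked by (1,8)→{4,8}; (2,2)→{2,5}; (3,4)→{2,4,6}; (4,1)→{1,2}. Safe: 3, 7. Place at column 7.
Row 6: attacked by (1,8)→{3,8}; (2,2)→{2,6}; (3,4)→{1,4,7}; (4,1)→{1,3}; (5,7)→{6,7,8}. Safe: 5. Place at column 5.
Row 7: attacked by (1,8)→{2,8}; (2,2)→{2,7}; (3,4)→{4,8}; (4,1)→{1,4}; (5,7)→{5,7}; (6,5)→{4,5,6}. Safe: 3. Place at column 3.
Row 8: attacked by (1,8)→{1,8}; (2,2)→{2,8}; (3,4)→{4}; (4,1)→{1,5}; (5,7)→{4,7}; (6,5)→{3,5,7}; (7,3)→{2,3,4}. Safe: 6. Place at column 6.
Columns [8, 2, 4, 1, 7, 5, 3, 6], r−c [-7, 0, -1, 3, -2, 1, 4, 2], r+c [9, 4, 7, 5, 12, 11, 10, 14] are all distinct, so no two queens attack.

(1,8) (2,2) (3,4) (4,1) (5,7) (6,5) (7,3) (8,6)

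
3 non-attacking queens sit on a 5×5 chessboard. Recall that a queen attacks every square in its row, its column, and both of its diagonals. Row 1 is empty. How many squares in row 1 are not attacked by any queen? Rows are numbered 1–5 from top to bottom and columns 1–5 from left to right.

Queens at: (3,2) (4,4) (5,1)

1

(3,2) attacks row 1 at column 2 and diagonals 4.
(4,4) attacks row 1 at column 4 and diagonals 1.
(5,1) attacks row 1 at column 1 and diagonals 5.
Attacked columns: {1, 2, 4, 5}. Safe: {3}.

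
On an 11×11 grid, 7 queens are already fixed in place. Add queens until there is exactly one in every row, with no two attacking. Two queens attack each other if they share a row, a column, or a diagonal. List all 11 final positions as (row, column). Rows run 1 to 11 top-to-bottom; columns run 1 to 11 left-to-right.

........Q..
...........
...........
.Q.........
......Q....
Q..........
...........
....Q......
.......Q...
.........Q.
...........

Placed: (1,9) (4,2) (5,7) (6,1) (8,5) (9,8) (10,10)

(1,9) (2,3) (3,6) (4,2) (5,7) (6,1) (7,11) (8,5) (9,8) (10,10) (11,4)

Row 2: attacked by (1,9)→{8,9,10}; (4,2)→{2,4}; (5,7)→{4,7,10}; (6,1)→{1,5}; (8,5)→{5,11}; (9,8)→{1,8}; (10,10)→{2,10}. Safe: 3, 6. Place at column 3.
Row 3: attacked by (1,9)→{7,9,11}; (2,3)→{2,3,4}; (4,2)→{1,2,3}; (5,7)→{5,7,9}; (6,1)→{1,4}; (8,5)→{5,10}; (9,8)→{2,8}; (10,10)→{3,10}. Safe: 6. Place at column 6.
Row 7: attacked by (1,9)→{3,9}; (2,3)→{3,8}; (3,6)→{2,6,10}; (4,2)→{2,5}; (5,7)→{5,7,9}; (6,1)→{1,2}; (8,5)→{4,5,6}; (9,8)→{6,8,10}; (10,10)→{7,10}. Safe: 11. Place at column 11.
Row 11: attacked by (1,9)→{9}; (2,3)→{3}; (3,6)→{6}; (4,2)→{2,9}; (5,7)→{1,7}; (6,1)→{1,6}; (7,11)→{7,11}; (8,5)→{2,5,8}; (9,8)→{6,8,10}; (10,10)→{9,10,11}. Safe: 4. Place at column 4.
Columns [9, 3, 6, 2, 7, 1, 11, 5, 8, 10, 4], r−c [-8, -1, -3, 2, -2, 5, -4, 3, 1, 0, 7], r+c [10, 5, 9, 6, 12, 7, 18, 13, 17, 20, 15] are all distinct, so no two queens attack.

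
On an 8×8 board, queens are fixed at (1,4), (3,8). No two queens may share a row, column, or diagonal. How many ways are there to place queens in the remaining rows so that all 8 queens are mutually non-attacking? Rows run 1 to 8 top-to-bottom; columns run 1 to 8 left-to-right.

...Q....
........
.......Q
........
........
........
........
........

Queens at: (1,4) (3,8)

4

Branch on row 2: col 1 → 0; col 2 → 2; col 6 → 2.
Sum: 0 + 2 + 2 = 4.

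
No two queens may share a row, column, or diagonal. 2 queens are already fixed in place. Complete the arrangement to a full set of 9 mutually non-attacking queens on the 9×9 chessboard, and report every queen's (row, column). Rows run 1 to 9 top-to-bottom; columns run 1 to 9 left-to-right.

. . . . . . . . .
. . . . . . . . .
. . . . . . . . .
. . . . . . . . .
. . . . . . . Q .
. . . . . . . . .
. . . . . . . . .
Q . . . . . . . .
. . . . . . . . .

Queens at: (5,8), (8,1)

(1,5) (2,9) (3,4) (4,6) (5,8) (6,2) (7,7) (8,1) (9,3)

Row 1: attacked by (5,8)→{4,8}; (8,1)→{1,8}. Safe: 2, 3, 5, 6, 7, 9. Place at column 5.
Row 2: attacked by (1,5)→{4,5,6}; (5,8)→{5,8}; (8,1)→{1,7}. Safe: 2, 3, 9. Place at column 9.
Row 3: attacked by (1,5)→{3,5,7}; (2,9)→{8,9}; (5,8)→{6,8}; (8,1)→{1,6}. Safe: 2, 4. Place at column 4.
Row 4: attacked by (1,5)→{2,5,8}; (2,9)→{7,9}; (3,4)→{3,4,5}; (5,8)→{7,8,9}; (8,1)→{1,5}. Safe: 6. Place at column 6.
Row 6: attacked by (1,5)→{5}; (2,9)→{5,9}; (3,4)→{1,4,7}; (4,6)→{4,6,8}; (5,8)→{7,8,9}; (8,1)→{1,3}. Safe: 2. Place at column 2.
Row 7: attacked by (1,5)→{5}; (2,9)→{4,9}; (3,4)→{4,8}; (4,6)→{3,6,9}; (5,8)→{6,8}; (6,2)→{1,2,3}; (8,1)→{1,2}. Safe: 7. Place at column 7.
Row 9: attacked by (1,5)→{5}; (2,9)→{2,9}; (3,4)→{4}; (4,6)→{1,6}; (5,8)→{4,8}; (6,2)→{2,5}; (7,7)→{5,7,9}; (8,1)→{1,2}. Safe: 3. Place at column 3.
Columns [5, 9, 4, 6, 8, 2, 7, 1, 3], r−c [-4, -7, -1, -2, -3, 4, 0, 7, 6], r+c [6, 11, 7, 10, 13, 8, 14, 9, 12] are all distinct, so no two queens attack.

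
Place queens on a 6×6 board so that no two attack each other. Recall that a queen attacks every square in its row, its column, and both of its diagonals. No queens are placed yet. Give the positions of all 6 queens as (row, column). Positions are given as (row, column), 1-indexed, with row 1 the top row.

Row 1: Safe: 1, 2, 3, 4, 5, 6. Place at column 5.
Row 2: attacked by (1,5)→{4,5,6}. Safe: 1, 2, 3. Place at column 3.
Row 3: attacked by (1,5)→{3,5}; (2,3)→{2,3,4}. Safe: 1, 6. Place at column 1.
Row 4: attacked by (1,5)→{2,5}; (2,3)→{1,3,5}; (3,1)→{1,2}. Safe: 4, 6. Place at column 6.
Row 5: attacked by (1,5)→{1,5}; (2,3)→{3,6}; (3,1)→{1,3}; (4,6)→{5,6}. Safe: 2, 4. Place at column 4.
Row 6: attacked by (1,5)→{5}; (2,3)→{3}; (3,1)→{1,4}; (4,6)→{4,6}; (5,4)→{3,4,5}. Safe: 2. Place at column 2.
Columns [5, 3, 1, 6, 4, 2], r−c [-4, -1, 2, -2, 1, 4], r+c [6, 5, 4, 10, 9, 8] are all distinct, so no two queens attack.

(1,5) (2,3) (3,1) (4,6) (5,4) (6,2)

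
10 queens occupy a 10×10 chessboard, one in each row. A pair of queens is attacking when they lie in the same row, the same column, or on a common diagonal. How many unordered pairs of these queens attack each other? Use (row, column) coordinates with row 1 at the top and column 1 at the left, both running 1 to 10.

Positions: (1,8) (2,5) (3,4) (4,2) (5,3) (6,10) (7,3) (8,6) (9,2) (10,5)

Same column: (2,5)–(10,5) (column 5); (4,2)–(9,2) (column 2); (5,3)–(7,3) (column 3).
Same diagonal: (2,5)–(3,4) (|2−3| = |5−4| = 1); (4,2)–(5,3) (|4−5| = |2−3| = 1); (4,2)–(8,6) (|4−8| = |2−6| = 4); (5,3)–(8,6) (|5−8| = |3−6| = 3).
Total attacking pairs: 7.

7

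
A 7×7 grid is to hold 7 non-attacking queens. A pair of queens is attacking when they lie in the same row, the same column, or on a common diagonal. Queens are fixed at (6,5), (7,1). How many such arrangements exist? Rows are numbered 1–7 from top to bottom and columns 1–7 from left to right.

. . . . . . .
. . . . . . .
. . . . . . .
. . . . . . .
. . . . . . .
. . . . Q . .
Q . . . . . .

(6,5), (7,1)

Branch on row 1: col 2 → 0; col 3 → 0; col 4 → 1; col 6 → 0.
Sum: 0 + 0 + 1 + 0 = 1.

1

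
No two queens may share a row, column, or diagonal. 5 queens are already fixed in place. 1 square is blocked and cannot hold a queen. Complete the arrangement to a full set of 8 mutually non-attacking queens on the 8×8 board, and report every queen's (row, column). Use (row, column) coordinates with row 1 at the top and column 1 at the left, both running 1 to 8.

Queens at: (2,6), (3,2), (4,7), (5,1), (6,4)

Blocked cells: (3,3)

Row 1: attacked by (2,6)→{5,6,7}; (3,2)→{2,4}; (4,7)→{4,7}; (5,1)→{1,5}; (6,4)→{4}. Safe: 3, 8. Place at column 3.
Row 7: attacked by (1,3)→{3}; (2,6)→{1,6}; (3,2)→{2,6}; (4,7)→{4,7}; (5,1)→{1,3}; (6,4)→{3,4,5}. Safe: 8. Place at column 8.
Row 8: attacked by (1,3)→{3}; (2,6)→{6}; (3,2)→{2,7}; (4,7)→{3,7}; (5,1)→{1,4}; (6,4)→{2,4,6}; (7,8)→{7,8}. Safe: 5. Place at column 5.
Columns [3, 6, 2, 7, 1, 4, 8, 5], r−c [-2, -4, 1, -3, 4, 2, -1, 3], r+c [4, 8, 5, 11, 6, 10, 15, 13] are all distinct, so no two queens attack.

(1,3) (2,6) (3,2) (4,7) (5,1) (6,4) (7,8) (8,5)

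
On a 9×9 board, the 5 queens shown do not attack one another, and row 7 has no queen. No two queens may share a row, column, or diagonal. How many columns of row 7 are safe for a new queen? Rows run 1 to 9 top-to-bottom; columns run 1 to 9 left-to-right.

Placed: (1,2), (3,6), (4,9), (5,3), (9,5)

(1,2) attacks row 7 at column 2 and diagonals 8.
(3,6) attacks row 7 at column 6 and diagonals 2.
(4,9) attacks row 7 at column 9 and diagonals 6.
(5,3) attacks row 7 at column 3 and diagonals 1, 5.
(9,5) attacks row 7 at column 5 and diagonals 3, 7.
Attacked columns: {1, 2, 3, 5, 6, 7, 8, 9}. Safe: {4}.

1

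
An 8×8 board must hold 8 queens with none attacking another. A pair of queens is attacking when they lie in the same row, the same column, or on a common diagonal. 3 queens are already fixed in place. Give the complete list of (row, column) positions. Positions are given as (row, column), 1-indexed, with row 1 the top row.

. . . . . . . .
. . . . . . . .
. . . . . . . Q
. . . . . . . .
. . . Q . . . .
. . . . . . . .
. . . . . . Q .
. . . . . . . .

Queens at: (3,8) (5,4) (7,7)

(1,3) (2,6) (3,8) (4,2) (5,4) (6,1) (7,7) (8,5)

Row 1: attacked by (3,8)→{6,8}; (5,4)→{4,8}; (7,7)→{1,7}. Safe: 2, 3, 5. Place at column 3.
Row 2: attacked by (1,3)→{2,3,4}; (3,8)→{7,8}; (5,4)→{1,4,7}; (7,7)→{2,7}. Safe: 5, 6. Place at column 6.
Row 4: attacked by (1,3)→{3,6}; (2,6)→{4,6,8}; (3,8)→{7,8}; (5,4)→{3,4,5}; (7,7)→{4,7}. Safe: 1, 2. Place at column 2.
Row 6: attacked by (1,3)→{3,8}; (2,6)→{2,6}; (3,8)→{5,8}; (4,2)→{2,4}; (5,4)→{3,4,5}; (7,7)→{6,7,8}. Safe: 1. Place at column 1.
Row 8: attacked by (1,3)→{3}; (2,6)→{6}; (3,8)→{3,8}; (4,2)→{2,6}; (5,4)→{1,4,7}; (6,1)→{1,3}; (7,7)→{6,7,8}. Safe: 5. Place at column 5.
Columns [3, 6, 8, 2, 4, 1, 7, 5], r−c [-2, -4, -5, 2, 1, 5, 0, 3], r+c [4, 8, 11, 6, 9, 7, 14, 13] are all distinct, so no two queens attack.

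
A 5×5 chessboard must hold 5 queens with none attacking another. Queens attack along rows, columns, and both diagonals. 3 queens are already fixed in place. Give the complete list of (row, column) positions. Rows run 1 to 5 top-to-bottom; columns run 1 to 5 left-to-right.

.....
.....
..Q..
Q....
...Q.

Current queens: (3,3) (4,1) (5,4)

Row 1: attacked by (3,3)→{1,3,5}; (4,1)→{1,4}; (5,4)→{4}. Safe: 2. Place at column 2.
Row 2: attacked by (1,2)→{1,2,3}; (3,3)→{2,3,4}; (4,1)→{1,3}; (5,4)→{1,4}. Safe: 5. Place at column 5.
Columns [2, 5, 3, 1, 4], r−c [-1, -3, 0, 3, 1], r+c [3, 7, 6, 5, 9] are all distinct, so no two queens attack.

(1,2) (2,5) (3,3) (4,1) (5,4)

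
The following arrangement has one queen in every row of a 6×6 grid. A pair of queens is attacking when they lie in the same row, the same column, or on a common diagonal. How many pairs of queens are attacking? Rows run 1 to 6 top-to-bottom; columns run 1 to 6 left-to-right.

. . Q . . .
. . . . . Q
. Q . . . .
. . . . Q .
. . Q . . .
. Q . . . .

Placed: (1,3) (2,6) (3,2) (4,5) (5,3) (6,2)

Same column: (1,3)–(5,3) (column 3); (3,2)–(6,2) (column 2).
Same diagonal: (2,6)–(5,3) (|2−5| = |6−3| = 3); (2,6)–(6,2) (|2−6| = |6−2| = 4); (5,3)–(6,2) (|5−6| = |3−2| = 1).
Total attacking pairs: 5.

5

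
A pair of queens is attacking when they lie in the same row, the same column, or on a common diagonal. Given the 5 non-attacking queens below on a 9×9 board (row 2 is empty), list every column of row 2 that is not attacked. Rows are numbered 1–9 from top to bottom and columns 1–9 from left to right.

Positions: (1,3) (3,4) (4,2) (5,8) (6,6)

columns 1, 7, 9

(1,3) attacks row 2 at column 3 and diagonals 2, 4.
(3,4) attacks row 2 at column 4 and diagonals 3, 5.
(4,2) attacks row 2 at column 2 and diagonals 4.
(5,8) attacks row 2 at column 8 and diagonals 5.
(6,6) attacks row 2 at column 6 and diagonals 2.
Attacked columns: {2, 3, 4, 5, 6, 8}. Safe: {1, 7, 9}.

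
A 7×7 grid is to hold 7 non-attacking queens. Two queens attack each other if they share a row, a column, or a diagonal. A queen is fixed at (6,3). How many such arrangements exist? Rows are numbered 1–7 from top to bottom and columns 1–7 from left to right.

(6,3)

6

Branch on row 1: col 1 → 0; col 2 → 3; col 4 → 1; col 5 → 0; col 6 → 1; col 7 → 1.
Sum: 0 + 3 + 1 + 0 + 1 + 1 = 6.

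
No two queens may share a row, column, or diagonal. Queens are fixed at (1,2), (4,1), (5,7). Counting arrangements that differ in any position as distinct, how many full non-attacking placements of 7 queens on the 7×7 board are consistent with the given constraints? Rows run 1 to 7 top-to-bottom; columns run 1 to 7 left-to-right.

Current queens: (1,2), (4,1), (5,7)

1

Branch on row 2: col 5 → 1; col 6 → 0.
Sum: 1 + 0 = 1.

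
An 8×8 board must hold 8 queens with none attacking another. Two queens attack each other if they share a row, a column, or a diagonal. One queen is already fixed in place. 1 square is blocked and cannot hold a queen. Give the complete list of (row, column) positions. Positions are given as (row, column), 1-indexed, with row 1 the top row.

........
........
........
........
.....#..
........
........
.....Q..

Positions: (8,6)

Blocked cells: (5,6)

Row 1: attacked by (8,6)→{6}. Safe: 1, 2, 3, 4, 5, 7, 8. Place at column 8.
Row 2: attacked by (1,8)→{7,8}; (8,6)→{6}. Safe: 1, 2, 3, 4, 5. Place at column 2.
Row 3: attacked by (1,8)→{6,8}; (2,2)→{1,2,3}; (8,6)→{1,6}. Safe: 4, 5, 7. Place at column 5.
Row 4: attacked by (1,8)→{5,8}; (2,2)→{2,4}; (3,5)→{4,5,6}; (8,6)→{2,6}. Safe: 1, 3, 7. Place at column 3.
Row 5: attacked by (1,8)→{4,8}; (2,2)→{2,5}; (3,5)→{3,5,7}; (4,3)→{2,3,4}; (8,6)→{3,6}. Blocked: 6. Safe: 1. Place at column 1.
Row 6: attacked by (1,8)→{3,8}; (2,2)→{2,6}; (3,5)→{2,5,8}; (4,3)→{1,3,5}; (5,1)→{1,2}; (8,6)→{4,6,8}. Safe: 7. Place at column 7.
Row 7: attacked by (1,8)→{2,8}; (2,2)→{2,7}; (3,5)→{1,5}; (4,3)→{3,6}; (5,1)→{1,3}; (6,7)→{6,7,8}; (8,6)→{5,6,7}. Safe: 4. Place at column 4.
Columns [8, 2, 5, 3, 1, 7, 4, 6], r−c [-7, 0, -2, 1, 4, -1, 3, 2], r+c [9, 4, 8, 7, 6, 13, 11, 14] are all distinct, so no two queens attack.

(1,8) (2,2) (3,5) (4,3) (5,1) (6,7) (7,4) (8,6)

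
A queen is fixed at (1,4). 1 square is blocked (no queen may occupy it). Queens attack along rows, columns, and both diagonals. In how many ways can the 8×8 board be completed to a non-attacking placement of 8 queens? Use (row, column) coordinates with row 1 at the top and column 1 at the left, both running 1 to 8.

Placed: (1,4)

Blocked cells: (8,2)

15

Branch on row 2: col 1 → 1; col 2 → 6; col 6 → 2; col 7 → 3; col 8 → 3.
Sum: 1 + 6 + 2 + 3 + 3 = 15.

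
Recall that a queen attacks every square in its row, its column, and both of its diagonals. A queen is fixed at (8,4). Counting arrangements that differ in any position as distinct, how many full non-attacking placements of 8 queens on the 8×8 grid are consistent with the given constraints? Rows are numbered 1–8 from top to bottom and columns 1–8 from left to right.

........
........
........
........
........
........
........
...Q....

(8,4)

18

Branch on row 1: col 1 → 1; col 2 → 3; col 3 → 3; col 5 → 3; col 6 → 4; col 7 → 3; col 8 → 1.
Sum: 1 + 3 + 3 + 3 + 4 + 3 + 1 = 18.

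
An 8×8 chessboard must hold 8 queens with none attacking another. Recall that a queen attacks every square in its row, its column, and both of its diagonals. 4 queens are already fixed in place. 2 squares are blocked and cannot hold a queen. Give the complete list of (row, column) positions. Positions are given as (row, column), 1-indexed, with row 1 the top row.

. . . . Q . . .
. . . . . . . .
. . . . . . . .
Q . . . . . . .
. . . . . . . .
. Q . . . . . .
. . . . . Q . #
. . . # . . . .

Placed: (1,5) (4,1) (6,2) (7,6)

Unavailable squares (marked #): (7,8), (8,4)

Row 2: attacked by (1,5)→{4,5,6}; (4,1)→{1,3}; (6,2)→{2,6}; (7,6)→{1,6}. Safe: 7, 8. Place at column 8.
Row 3: attacked by (1,5)→{3,5,7}; (2,8)→{7,8}; (4,1)→{1,2}; (6,2)→{2,5}; (7,6)→{2,6}. Safe: 4. Place at column 4.
Row 5: attacked by (1,5)→{1,5}; (2,8)→{5,8}; (3,4)→{2,4,6}; (4,1)→{1,2}; (6,2)→{1,2,3}; (7,6)→{4,6,8}. Safe: 7. Place at column 7.
Row 8: attacked by (1,5)→{5}; (2,8)→{2,8}; (3,4)→{4}; (4,1)→{1,5}; (5,7)→{4,7}; (6,2)→{2,4}; (7,6)→{5,6,7}. Blocked: 4. Safe: 3. Place at column 3.
Columns [5, 8, 4, 1, 7, 2, 6, 3], r−c [-4, -6, -1, 3, -2, 4, 1, 5], r+c [6, 10, 7, 5, 12, 8, 13, 11] are all distinct, so no two queens attack.

(1,5) (2,8) (3,4) (4,1) (5,7) (6,2) (7,6) (8,3)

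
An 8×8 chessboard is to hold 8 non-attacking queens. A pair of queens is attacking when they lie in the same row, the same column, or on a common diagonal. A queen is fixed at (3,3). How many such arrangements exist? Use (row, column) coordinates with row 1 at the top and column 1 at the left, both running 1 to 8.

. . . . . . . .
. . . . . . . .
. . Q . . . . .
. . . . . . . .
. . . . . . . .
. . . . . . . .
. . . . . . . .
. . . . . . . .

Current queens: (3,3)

4

Branch on row 1: col 2 → 1; col 4 → 1; col 6 → 0; col 7 → 2; col 8 → 0.
Sum: 1 + 1 + 0 + 2 + 0 = 4.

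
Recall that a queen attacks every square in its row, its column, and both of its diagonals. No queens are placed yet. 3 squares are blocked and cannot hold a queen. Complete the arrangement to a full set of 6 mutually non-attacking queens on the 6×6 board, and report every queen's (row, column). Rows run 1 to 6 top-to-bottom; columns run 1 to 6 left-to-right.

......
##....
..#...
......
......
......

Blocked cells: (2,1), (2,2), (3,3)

(1,5) (2,3) (3,1) (4,6) (5,4) (6,2)

Row 1: Safe: 1, 2, 3, 4, 5, 6. Place at column 5.
Row 2: attacked by (1,5)→{4,5,6}. Blocked: 1,2. Safe: 3. Place at column 3.
Row 3: attacked by (1,5)→{3,5}; (2,3)→{2,3,4}. Blocked: 3. Safe: 1, 6. Place at column 1.
Row 4: attacked by (1,5)→{2,5}; (2,3)→{1,3,5}; (3,1)→{1,2}. Safe: 4, 6. Place at column 6.
Row 5: attacked by (1,5)→{1,5}; (2,3)→{3,6}; (3,1)→{1,3}; (4,6)→{5,6}. Safe: 2, 4. Place at column 4.
Row 6: attacked by (1,5)→{5}; (2,3)→{3}; (3,1)→{1,4}; (4,6)→{4,6}; (5,4)→{3,4,5}. Safe: 2. Place at column 2.
Columns [5, 3, 1, 6, 4, 2], r−c [-4, -1, 2, -2, 1, 4], r+c [6, 5, 4, 10, 9, 8] are all distinct, so no two queens attack.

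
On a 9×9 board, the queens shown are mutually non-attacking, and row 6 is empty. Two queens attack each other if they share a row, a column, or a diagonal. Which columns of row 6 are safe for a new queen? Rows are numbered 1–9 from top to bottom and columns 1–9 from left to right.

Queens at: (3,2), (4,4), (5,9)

columns 1, 3, 7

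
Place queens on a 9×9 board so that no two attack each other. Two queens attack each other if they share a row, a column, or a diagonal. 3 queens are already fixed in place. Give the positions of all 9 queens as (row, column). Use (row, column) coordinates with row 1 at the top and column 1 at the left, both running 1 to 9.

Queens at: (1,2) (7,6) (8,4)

Row 2: attacked by (1,2)→{1,2,3}; (7,6)→{1,6}; (8,4)→{4}. Safe: 5, 7, 8, 9. Place at column 5.
Row 3: attacked by (1,2)→{2,4}; (2,5)→{4,5,6}; (7,6)→{2,6}; (8,4)→{4,9}. Safe: 1, 3, 7, 8. Place at column 7.
Row 4: attacked by (1,2)→{2,5}; (2,5)→{3,5,7}; (3,7)→{6,7,8}; (7,6)→{3,6,9}; (8,4)→{4,8}. Safe: 1. Place at column 1.
Row 5: attacked by (1,2)→{2,6}; (2,5)→{2,5,8}; (3,7)→{5,7,9}; (4,1)→{1,2}; (7,6)→{4,6,8}; (8,4)→{1,4,7}. Safe: 3. Place at column 3.
Row 6: attacked by (1,2)→{2,7}; (2,5)→{1,5,9}; (3,7)→{4,7}; (4,1)→{1,3}; (5,3)→{2,3,4}; (7,6)→{5,6,7}; (8,4)→{2,4,6}. Safe: 8. Place at column 8.
Row 9: attacked by (1,2)→{2}; (2,5)→{5}; (3,7)→{1,7}; (4,1)→{1,6}; (5,3)→{3,7}; (6,8)→{5,8}; (7,6)→{4,6,8}; (8,4)→{3,4,5}. Safe: 9. Place at column 9.
Columns [2, 5, 7, 1, 3, 8, 6, 4, 9], r−c [-1, -3, -4, 3, 2, -2, 1, 4, 0], r+c [3, 7, 10, 5, 8, 14, 13, 12, 18] are all distinct, so no two queens attack.

(1,2) (2,5) (3,7) (4,1) (5,3) (6,8) (7,6) (8,4) (9,9)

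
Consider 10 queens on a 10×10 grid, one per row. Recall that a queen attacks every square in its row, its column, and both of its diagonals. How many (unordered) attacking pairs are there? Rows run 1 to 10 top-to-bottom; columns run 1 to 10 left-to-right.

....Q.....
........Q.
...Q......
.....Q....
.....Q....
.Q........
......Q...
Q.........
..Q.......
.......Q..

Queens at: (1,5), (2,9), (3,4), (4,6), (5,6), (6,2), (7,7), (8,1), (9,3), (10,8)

3

Same column: (4,6)–(5,6) (column 6).
Same diagonal: (2,9)–(5,6) (|2−5| = |9−6| = 3); (3,4)–(5,6) (|3−5| = |4−6| = 2).
Total attacking pairs: 3.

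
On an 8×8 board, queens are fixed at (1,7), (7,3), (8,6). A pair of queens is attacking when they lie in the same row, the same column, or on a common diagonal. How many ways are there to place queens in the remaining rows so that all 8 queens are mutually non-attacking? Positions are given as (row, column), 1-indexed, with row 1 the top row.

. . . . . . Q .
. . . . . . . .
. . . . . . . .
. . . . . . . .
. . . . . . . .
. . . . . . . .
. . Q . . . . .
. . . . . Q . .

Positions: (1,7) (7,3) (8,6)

Branch on row 2: col 1 → 0; col 2 → 1; col 4 → 1; col 5 → 0.
Sum: 0 + 1 + 1 + 0 = 2.

2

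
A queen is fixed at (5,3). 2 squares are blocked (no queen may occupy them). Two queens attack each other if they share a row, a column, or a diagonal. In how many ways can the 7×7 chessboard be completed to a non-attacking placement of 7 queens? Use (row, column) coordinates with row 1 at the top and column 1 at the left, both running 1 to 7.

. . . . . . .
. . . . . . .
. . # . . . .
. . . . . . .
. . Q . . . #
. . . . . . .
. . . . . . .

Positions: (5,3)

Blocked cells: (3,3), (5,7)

6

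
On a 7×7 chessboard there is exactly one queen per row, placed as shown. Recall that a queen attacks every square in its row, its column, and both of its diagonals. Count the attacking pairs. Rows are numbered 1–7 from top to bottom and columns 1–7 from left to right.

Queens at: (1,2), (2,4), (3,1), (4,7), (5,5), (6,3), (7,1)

Same column: (3,1)–(7,1) (column 1).
Total attacking pairs: 1.

1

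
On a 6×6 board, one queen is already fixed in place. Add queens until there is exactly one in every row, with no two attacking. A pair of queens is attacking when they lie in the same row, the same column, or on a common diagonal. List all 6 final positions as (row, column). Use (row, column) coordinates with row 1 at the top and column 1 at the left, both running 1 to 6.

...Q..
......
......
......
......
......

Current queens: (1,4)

Row 2: attacked by (1,4)→{3,4,5}. Safe: 1, 2, 6. Place at column 1.
Row 3: attacked by (1,4)→{2,4,6}; (2,1)→{1,2}. Safe: 3, 5. Place at column 5.
Row 4: attacked by (1,4)→{1,4}; (2,1)→{1,3}; (3,5)→{4,5,6}. Safe: 2. Place at column 2.
Row 5: attacked by (1,4)→{4}; (2,1)→{1,4}; (3,5)→{3,5}; (4,2)→{1,2,3}. Safe: 6. Place at column 6.
Row 6: attacked by (1,4)→{4}; (2,1)→{1,5}; (3,5)→{2,5}; (4,2)→{2,4}; (5,6)→{5,6}. Safe: 3. Place at column 3.
Columns [4, 1, 5, 2, 6, 3], r−c [-3, 1, -2, 2, -1, 3], r+c [5, 3, 8, 6, 11, 9] are all distinct, so no two queens attack.

(1,4) (2,1) (3,5) (4,2) (5,6) (6,3)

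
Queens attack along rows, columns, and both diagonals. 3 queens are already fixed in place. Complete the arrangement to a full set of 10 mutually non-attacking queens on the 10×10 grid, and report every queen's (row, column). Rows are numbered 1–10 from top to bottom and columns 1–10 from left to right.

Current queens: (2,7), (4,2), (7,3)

(1,10) (2,7) (3,5) (4,2) (5,8) (6,1) (7,3) (8,9) (9,6) (10,4)

Row 1: attacked by (2,7)→{6,7,8}; (4,2)→{2,5}; (7,3)→{3,9}. Safe: 1, 4, 10. Place at column 10.
Row 3: attacked by (1,10)→{8,10}; (2,7)→{6,7,8}; (4,2)→{1,2,3}; (7,3)→{3,7}. Safe: 4, 5, 9. Place at column 5.
Row 5: attacked by (1,10)→{6,10}; (2,7)→{4,7,10}; (3,5)→{3,5,7}; (4,2)→{1,2,3}; (7,3)→{1,3,5}. Safe: 8, 9. Place at column 8.
Row 6: attacked by (1,10)→{5,10}; (2,7)→{3,7}; (3,5)→{2,5,8}; (4,2)→{2,4}; (5,8)→{7,8,9}; (7,3)→{2,3,4}. Safe: 1, 6. Place at column 1.
Row 8: attacked by (1,10)→{3,10}; (2,7)→{1,7}; (3,5)→{5,10}; (4,2)→{2,6}; (5,8)→{5,8}; (6,1)→{1,3}; (7,3)→{2,3,4}. Safe: 9. Place at column 9.
Row 9: attacked by (1,10)→{2,10}; (2,7)→{7}; (3,5)→{5}; (4,2)→{2,7}; (5,8)→{4,8}; (6,1)→{1,4}; (7,3)→{1,3,5}; (8,9)→{8,9,10}. Safe: 6. Place at column 6.
Row 10: attacked by (1,10)→{1,10}; (2,7)→{7}; (3,5)→{5}; (4,2)→{2,8}; (5,8)→{3,8}; (6,1)→{1,5}; (7,3)→{3,6}; (8,9)→{7,9}; (9,6)→{5,6,7}. Safe: 4. Place at column 4.
Columns [10, 7, 5, 2, 8, 1, 3, 9, 6, 4], r−c [-9, -5, -2, 2, -3, 5, 4, -1, 3, 6], r+c [11, 9, 8, 6, 13, 7, 10, 17, 15, 14] are all distinct, so no two queens attack.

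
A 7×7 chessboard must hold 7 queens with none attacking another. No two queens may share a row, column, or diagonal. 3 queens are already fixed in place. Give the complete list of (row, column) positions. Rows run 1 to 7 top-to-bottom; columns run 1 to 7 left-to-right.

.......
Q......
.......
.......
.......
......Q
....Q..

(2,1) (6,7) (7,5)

(1,3) (2,1) (3,6) (4,4) (5,2) (6,7) (7,5)

Row 1: attacked by (2,1)→{1,2}; (6,7)→{2,7}; (7,5)→{5}. Safe: 3, 4, 6. Place at column 3.
Row 3: attacked by (1,3)→{1,3,5}; (2,1)→{1,2}; (6,7)→{4,7}; (7,5)→{1,5}. Safe: 6. Place at column 6.
Row 4: attacked by (1,3)→{3,6}; (2,1)→{1,3}; (3,6)→{5,6,7}; (6,7)→{5,7}; (7,5)→{2,5}. Safe: 4. Place at column 4.
Row 5: attacked by (1,3)→{3,7}; (2,1)→{1,4}; (3,6)→{4,6}; (4,4)→{3,4,5}; (6,7)→{6,7}; (7,5)→{3,5,7}. Safe: 2. Place at column 2.
Columns [3, 1, 6, 4, 2, 7, 5], r−c [-2, 1, -3, 0, 3, -1, 2], r+c [4, 3, 9, 8, 7, 13, 12] are all distinct, so no two queens attack.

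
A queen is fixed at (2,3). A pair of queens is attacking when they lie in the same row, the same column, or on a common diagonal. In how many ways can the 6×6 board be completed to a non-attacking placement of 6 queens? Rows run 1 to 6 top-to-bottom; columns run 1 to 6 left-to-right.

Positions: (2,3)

Branch on row 1: col 1 → 0; col 5 → 1; col 6 → 0.
Sum: 0 + 1 + 0 = 1.

1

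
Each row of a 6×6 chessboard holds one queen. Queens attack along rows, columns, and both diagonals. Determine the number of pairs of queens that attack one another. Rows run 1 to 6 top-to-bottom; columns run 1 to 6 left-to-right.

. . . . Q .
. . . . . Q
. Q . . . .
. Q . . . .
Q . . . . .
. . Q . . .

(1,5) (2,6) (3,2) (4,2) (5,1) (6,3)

5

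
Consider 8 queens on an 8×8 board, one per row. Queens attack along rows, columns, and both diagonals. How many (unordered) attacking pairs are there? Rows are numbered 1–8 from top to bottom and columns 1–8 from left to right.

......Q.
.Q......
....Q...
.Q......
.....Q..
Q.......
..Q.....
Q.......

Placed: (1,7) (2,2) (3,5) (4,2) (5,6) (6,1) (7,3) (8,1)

Same column: (2,2)–(4,2) (column 2); (6,1)–(8,1) (column 1).
Same diagonal: (1,7)–(3,5) (|1−3| = |7−5| = 2).
Total attacking pairs: 3.

3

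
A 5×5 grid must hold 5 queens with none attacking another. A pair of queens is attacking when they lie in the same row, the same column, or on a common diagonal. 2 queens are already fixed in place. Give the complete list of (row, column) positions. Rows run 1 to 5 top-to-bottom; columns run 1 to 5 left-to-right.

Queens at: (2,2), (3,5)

(1,4) (2,2) (3,5) (4,3) (5,1)

Row 1: attacked by (2,2)→{1,2,3}; (3,5)→{3,5}. Safe: 4. Place at column 4.
Row 4: attacked by (1,4)→{1,4}; (2,2)→{2,4}; (3,5)→{4,5}. Safe: 3. Place at column 3.
Row 5: attacked by (1,4)→{4}; (2,2)→{2,5}; (3,5)→{3,5}; (4,3)→{2,3,4}. Safe: 1. Place at column 1.
Columns [4, 2, 5, 3, 1], r−c [-3, 0, -2, 1, 4], r+c [5, 4, 8, 7, 6] are all distinct, so no two queens attack.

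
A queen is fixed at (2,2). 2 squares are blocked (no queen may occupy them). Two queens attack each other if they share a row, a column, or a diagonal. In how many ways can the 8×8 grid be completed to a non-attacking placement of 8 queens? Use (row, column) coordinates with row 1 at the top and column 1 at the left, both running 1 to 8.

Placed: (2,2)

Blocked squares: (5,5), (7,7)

16

Branch on row 1: col 4 → 6; col 5 → 4; col 6 → 2; col 7 → 2; col 8 → 2.
Sum: 6 + 4 + 2 + 2 + 2 = 16.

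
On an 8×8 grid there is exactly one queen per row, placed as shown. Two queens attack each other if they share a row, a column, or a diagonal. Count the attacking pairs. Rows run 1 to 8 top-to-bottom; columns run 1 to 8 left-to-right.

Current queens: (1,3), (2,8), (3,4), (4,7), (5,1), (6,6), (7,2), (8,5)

All columns are distinct and no two queens satisfy |Δrow| = |Δcol|, so no pair attacks.

0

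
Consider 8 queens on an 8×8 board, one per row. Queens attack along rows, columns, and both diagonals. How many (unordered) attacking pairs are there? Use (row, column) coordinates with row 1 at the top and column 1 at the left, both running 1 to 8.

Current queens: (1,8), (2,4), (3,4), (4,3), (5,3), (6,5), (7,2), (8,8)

6

Same column: (1,8)–(8,8) (column 8); (2,4)–(3,4) (column 4); (4,3)–(5,3) (column 3).
Same diagonal: (1,8)–(7,2) (|1−7| = |8−2| = 6); (3,4)–(4,3) (|3−4| = |4−3| = 1); (4,3)–(6,5) (|4−6| = |3−5| = 2).
Total attacking pairs: 6.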